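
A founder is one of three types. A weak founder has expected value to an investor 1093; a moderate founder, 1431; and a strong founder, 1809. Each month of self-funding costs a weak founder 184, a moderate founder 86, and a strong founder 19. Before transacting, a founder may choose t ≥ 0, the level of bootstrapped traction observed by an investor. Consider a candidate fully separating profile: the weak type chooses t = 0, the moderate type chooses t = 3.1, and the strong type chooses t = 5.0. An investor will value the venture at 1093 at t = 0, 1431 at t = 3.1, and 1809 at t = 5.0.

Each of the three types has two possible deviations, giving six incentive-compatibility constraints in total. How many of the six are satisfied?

Weak (own payoff 1093): to t=3.1 gives 1431 − 184×3.1 = 860.6 → no gain ✓; to t=5.0 gives 1809 − 184×5.0 = 889 → no gain ✓.
Strong (own payoff 1809 − 19×5.0 = 1714): to t=0 gives 1093 → no gain ✓; to t=3.1 gives 1431 − 19×3.1 = 1372.1 → no gain ✓.
Moderate (own payoff 1431 − 86×3.1 = 1164.4): to t=0 gives 1093 → no gain ✓; to t=5.0 gives 1809 − 86×5.0 = 1379 → profitable ✗.
5 of the 6 constraints hold; not an equilibrium.

5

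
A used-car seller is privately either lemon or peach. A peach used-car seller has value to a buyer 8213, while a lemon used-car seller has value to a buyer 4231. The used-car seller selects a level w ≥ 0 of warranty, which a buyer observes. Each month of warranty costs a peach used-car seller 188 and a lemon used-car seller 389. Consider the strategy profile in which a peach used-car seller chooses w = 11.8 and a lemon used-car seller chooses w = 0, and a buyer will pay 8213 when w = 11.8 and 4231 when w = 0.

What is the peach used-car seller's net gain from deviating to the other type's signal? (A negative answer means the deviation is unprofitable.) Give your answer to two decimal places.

-1763.60

Playing w = 11.8 the peach used-car seller receives 8213 − 188 × 11.8 = 5994.6.
Deviating to w = 0 yields 4231 instead.
Gain from deviating: 4231 − 5994.6 = -1763.60.
The gain is negative, so the peach type's incentive-compatibility constraint is satisfied.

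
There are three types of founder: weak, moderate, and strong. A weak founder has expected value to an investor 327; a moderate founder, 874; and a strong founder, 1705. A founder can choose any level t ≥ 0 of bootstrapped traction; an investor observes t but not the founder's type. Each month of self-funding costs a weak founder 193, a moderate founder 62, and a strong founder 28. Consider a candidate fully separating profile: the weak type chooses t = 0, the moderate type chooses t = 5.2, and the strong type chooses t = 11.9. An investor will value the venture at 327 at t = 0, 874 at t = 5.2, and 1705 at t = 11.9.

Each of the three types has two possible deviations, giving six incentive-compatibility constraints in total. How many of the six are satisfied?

5

Weak (own payoff 327): to t=5.2 gives 874 − 193×5.2 = -129.6 → no gain ✓; to t=11.9 gives 1705 − 193×11.9 = -591.7 → no gain ✓.
Moderate (own payoff 874 − 62×5.2 = 551.6): to t=0 gives 327 → no gain ✓; to t=11.9 gives 1705 − 62×11.9 = 967.2 → profitable ✗.
Strong (own payoff 1705 − 28×11.9 = 1371.8): to t=0 gives 327 → no gain ✓; to t=5.2 gives 874 − 28×5.2 = 728.4 → no gain ✓.
5 of the 6 constraints hold; not an equilibrium.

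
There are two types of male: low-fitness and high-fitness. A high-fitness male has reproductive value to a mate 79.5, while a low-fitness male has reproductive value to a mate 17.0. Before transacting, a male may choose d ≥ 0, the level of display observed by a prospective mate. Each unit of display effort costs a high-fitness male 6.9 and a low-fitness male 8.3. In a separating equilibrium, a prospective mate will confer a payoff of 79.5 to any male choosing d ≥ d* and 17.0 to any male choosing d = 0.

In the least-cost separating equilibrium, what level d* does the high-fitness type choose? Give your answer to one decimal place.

7.5

A low-fitness male choosing d = 0 receives 17.0.
Imitating at d* instead would pay 79.5 at cost 8.3·d*, netting 79.5 − 8.3·d*.
Indifference: 17.0 = 79.5 − 8.3·d*, so d* = (79.5 − 17.0) / 8.3 ≈ 7.5.
At d* the low-fitness type's incentive constraint just binds; the high-fitness type strictly prefers d* since its per-unit cost is lower.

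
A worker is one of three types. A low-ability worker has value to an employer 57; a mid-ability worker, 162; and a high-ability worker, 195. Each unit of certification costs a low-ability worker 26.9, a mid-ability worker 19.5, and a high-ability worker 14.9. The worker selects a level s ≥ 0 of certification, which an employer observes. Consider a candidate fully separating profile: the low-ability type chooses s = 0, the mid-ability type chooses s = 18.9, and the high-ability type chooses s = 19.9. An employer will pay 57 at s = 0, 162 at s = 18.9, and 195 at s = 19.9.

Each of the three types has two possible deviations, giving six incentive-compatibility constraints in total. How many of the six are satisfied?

Mid-ability (own payoff 162 − 19.5×18.9 = -206.55): to s=0 gives 57 → profitable ✗; to s=19.9 gives 195 − 19.5×19.9 = -193.05 → profitable ✗.
Low-ability (own payoff 57): to s=18.9 gives 162 − 26.9×18.9 = -346.41 → no gain ✓; to s=19.9 gives 195 − 26.9×19.9 = -340.31 → no gain ✓.
High-ability (own payoff 195 − 14.9×19.9 = -101.51): to s=0 gives 57 → profitable ✗; to s=18.9 gives 162 − 14.9×18.9 = -119.61 → no gain ✓.
3 of the 6 constraints hold; not an equilibrium.

3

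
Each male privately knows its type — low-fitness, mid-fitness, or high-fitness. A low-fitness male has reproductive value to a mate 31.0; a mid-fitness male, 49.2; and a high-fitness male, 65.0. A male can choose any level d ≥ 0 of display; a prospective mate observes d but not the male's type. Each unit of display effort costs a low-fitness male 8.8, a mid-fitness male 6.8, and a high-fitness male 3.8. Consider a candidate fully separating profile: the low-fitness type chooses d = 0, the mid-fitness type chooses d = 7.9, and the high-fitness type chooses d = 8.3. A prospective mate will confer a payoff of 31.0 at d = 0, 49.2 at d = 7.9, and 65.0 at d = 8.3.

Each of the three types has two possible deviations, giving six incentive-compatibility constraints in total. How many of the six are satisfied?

Low-fitness (own payoff 31.0): to d=7.9 gives 49.2 − 8.8×7.9 = -20.32 → no gain ✓; to d=8.3 gives 65.0 − 8.8×8.3 = -8.04 → no gain ✓.
High-fitness (own payoff 65.0 − 3.8×8.3 = 33.46): to d=0 gives 31.0 → no gain ✓; to d=7.9 gives 49.2 − 3.8×7.9 = 19.18 → no gain ✓.
Mid-fitness (own payoff 49.2 − 6.8×7.9 = -4.52): to d=0 gives 31.0 → profitable ✗; to d=8.3 gives 65.0 − 6.8×8.3 = 8.56 → profitable ✗.
4 of the 6 constraints hold; not an equilibrium.

4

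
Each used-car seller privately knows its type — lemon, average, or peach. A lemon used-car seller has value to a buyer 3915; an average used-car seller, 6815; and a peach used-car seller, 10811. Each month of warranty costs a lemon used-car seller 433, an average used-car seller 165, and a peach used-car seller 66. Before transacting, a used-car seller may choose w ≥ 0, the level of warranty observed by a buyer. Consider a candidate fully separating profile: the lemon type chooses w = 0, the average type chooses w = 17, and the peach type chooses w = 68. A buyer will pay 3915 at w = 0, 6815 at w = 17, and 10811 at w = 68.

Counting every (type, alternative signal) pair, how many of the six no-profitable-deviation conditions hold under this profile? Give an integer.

Lemon (own payoff 3915): to w=17 gives 6815 − 433×17 = -546 → no gain ✓; to w=68 gives 10811 − 433×68 = -18633 → no gain ✓.
Peach (own payoff 10811 − 66×68 = 6323): to w=0 gives 3915 → no gain ✓; to w=17 gives 6815 − 66×17 = 5693 → no gain ✓.
Average (own payoff 6815 − 165×17 = 4010): to w=0 gives 3915 → no gain ✓; to w=68 gives 10811 − 165×68 = -409 → no gain ✓.
6 of the 6 constraints hold; this profile is a separating equilibrium.

6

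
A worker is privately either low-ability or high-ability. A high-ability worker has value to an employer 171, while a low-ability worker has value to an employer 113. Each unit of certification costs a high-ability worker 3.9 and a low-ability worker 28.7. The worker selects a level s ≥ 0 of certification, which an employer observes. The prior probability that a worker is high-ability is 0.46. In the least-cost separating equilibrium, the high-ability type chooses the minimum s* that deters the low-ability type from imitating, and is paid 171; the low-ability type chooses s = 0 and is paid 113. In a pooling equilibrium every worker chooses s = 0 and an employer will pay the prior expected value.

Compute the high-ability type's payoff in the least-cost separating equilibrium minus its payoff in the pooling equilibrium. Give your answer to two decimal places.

Least-cost separating signal: s* solves 113 = 171 − 28.7·s*, so s* = (171 − 113)/28.7 ≈ 2.0209.
High-ability type's separating payoff: 171 − 3.9 × s* = 171 − 3.9 × (171 − 113)/28.7 = 171 − 226.2/28.7 ≈ 163.1185.
Pooling payoff: 0.46 × 171 + 0.54 × 113 = 139.68.
Difference: 163.1185 − 139.68 = 23.4385, i.e. 23.44 to two decimal places.
The high-ability type prefers to separate.

23.44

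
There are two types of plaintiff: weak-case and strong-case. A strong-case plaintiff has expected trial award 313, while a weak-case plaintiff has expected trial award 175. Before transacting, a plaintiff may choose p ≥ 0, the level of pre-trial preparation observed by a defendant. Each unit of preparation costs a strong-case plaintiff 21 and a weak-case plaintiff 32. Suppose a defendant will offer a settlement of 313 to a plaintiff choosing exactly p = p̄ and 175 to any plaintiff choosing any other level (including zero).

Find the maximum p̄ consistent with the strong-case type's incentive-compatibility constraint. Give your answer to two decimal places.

6.57

Choosing p̄ yields the strong-case type 313 − 21·p̄; choosing zero yields 175.
The strong-case type is indifferent at 313 − 21·p̄ = 175, i.e. p̄ = (313 − 175) / 21 ≈ 6.57.
For any p̄ above 6.57 the strong-case type would rather pool at zero, so separation collapses.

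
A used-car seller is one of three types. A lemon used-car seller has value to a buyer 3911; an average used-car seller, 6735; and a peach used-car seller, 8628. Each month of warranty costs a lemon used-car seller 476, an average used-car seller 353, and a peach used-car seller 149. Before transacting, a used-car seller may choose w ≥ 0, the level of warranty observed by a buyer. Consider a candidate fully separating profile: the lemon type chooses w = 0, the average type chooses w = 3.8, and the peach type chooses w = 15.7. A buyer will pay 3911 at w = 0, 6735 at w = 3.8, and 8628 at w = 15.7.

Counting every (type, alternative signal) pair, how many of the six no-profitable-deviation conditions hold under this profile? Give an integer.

5

Average (own payoff 6735 − 353×3.8 = 5393.6): to w=0 gives 3911 → no gain ✓; to w=15.7 gives 8628 − 353×15.7 = 3085.9 → no gain ✓.
Lemon (own payoff 3911): to w=3.8 gives 6735 − 476×3.8 = 4926.2 → profitable ✗; to w=15.7 gives 8628 − 476×15.7 = 1154.8 → no gain ✓.
Peach (own payoff 8628 − 149×15.7 = 6288.7): to w=0 gives 3911 → no gain ✓; to w=3.8 gives 6735 − 149×3.8 = 6168.8 → no gain ✓.
5 of the 6 constraints hold; not an equilibrium.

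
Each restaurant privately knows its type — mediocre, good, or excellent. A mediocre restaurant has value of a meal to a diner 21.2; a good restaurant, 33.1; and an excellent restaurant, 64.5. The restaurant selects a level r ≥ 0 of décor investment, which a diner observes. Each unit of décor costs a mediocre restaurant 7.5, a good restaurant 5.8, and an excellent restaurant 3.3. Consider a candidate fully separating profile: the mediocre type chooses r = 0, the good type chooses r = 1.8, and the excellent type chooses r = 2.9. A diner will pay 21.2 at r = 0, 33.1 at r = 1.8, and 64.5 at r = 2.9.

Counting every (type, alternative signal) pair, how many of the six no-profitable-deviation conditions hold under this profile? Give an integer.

4

Mediocre (own payoff 21.2): to r=1.8 gives 33.1 − 7.5×1.8 = 19.6 → no gain ✓; to r=2.9 gives 64.5 − 7.5×2.9 = 42.75 → profitable ✗.
Good (own payoff 33.1 − 5.8×1.8 = 22.66): to r=0 gives 21.2 → no gain ✓; to r=2.9 gives 64.5 − 5.8×2.9 = 47.68 → profitable ✗.
Excellent (own payoff 64.5 − 3.3×2.9 = 54.93): to r=0 gives 21.2 → no gain ✓; to r=1.8 gives 33.1 − 3.3×1.8 = 27.16 → no gain ✓.
4 of the 6 constraints hold; not an equilibrium.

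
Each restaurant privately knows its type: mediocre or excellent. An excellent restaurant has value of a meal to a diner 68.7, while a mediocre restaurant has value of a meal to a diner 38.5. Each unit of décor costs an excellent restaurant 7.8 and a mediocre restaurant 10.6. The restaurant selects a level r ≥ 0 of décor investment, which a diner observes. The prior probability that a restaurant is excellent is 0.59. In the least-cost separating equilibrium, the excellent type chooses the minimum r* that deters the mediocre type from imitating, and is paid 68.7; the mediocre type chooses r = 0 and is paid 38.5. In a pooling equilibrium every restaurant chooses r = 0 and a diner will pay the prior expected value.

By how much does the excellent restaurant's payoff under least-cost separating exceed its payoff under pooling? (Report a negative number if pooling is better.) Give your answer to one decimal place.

Least-cost separating signal: r* solves 38.5 = 68.7 − 10.6·r*, so r* = (68.7 − 38.5)/10.6 ≈ 2.8491.
Excellent type's separating payoff: 68.7 − 7.8 × r* = 68.7 − 7.8 × (68.7 − 38.5)/10.6 = 68.7 − 235.56/10.6 ≈ 46.477.
Pooling payoff: 0.59 × 68.7 + 0.41 × 38.5 = 56.318.
Difference: 46.477 − 56.318 = -9.841, i.e. -9.8 to one decimal place.
The excellent type would prefer the pooling outcome.

-9.8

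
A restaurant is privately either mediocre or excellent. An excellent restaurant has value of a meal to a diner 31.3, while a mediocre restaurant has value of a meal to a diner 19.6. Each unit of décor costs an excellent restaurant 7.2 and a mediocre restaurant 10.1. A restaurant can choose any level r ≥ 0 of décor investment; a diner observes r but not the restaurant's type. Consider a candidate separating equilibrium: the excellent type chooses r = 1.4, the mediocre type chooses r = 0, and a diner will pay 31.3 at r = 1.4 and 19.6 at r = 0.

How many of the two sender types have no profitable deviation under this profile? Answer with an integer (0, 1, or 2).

2

Mediocre type: stay at 0 → 19.6; mimic → 31.3 − 10.1 × 1.4 = 17.16. IC holds (19.6 ≥ 17.16).
Excellent type: signal → 31.3 − 7.2 × 1.4 = 21.22; deviate to 0 → 19.6. IC holds (21.22 ≥ 19.6).
2 of 2 constraints hold, so this is a separating equilibrium.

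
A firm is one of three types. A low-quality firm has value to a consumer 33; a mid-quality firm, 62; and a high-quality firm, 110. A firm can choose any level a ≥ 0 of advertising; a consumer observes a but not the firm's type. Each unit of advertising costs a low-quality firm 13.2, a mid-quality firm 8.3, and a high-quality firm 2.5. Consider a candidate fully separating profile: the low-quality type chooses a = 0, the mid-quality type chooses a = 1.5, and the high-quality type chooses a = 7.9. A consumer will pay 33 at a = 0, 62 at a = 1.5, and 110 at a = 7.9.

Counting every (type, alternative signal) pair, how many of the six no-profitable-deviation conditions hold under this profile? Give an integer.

Mid-quality (own payoff 62 − 8.3×1.5 = 49.55): to a=0 gives 33 → no gain ✓; to a=7.9 gives 110 − 8.3×7.9 = 44.43 → no gain ✓.
Low-quality (own payoff 33): to a=1.5 gives 62 − 13.2×1.5 = 42.2 → profitable ✗; to a=7.9 gives 110 − 13.2×7.9 = 5.72 → no gain ✓.
High-quality (own payoff 110 − 2.5×7.9 = 90.25): to a=0 gives 33 → no gain ✓; to a=1.5 gives 62 − 2.5×1.5 = 58.25 → no gain ✓.
5 of the 6 constraints hold; not an equilibrium.

5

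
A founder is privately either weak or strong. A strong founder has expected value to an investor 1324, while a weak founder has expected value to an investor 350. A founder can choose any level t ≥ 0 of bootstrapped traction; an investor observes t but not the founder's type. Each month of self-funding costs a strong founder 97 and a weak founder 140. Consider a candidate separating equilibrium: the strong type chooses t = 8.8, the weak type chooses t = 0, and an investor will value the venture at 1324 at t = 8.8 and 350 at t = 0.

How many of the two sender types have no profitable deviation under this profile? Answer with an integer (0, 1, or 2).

Strong type: signal → 1324 − 97 × 8.8 = 470.4; deviate to 0 → 350. IC holds (470.4 ≥ 350).
Weak type: stay at 0 → 350; mimic → 1324 − 140 × 8.8 = 92. IC holds (350 ≥ 92).
2 of 2 constraints hold, so this is a separating equilibrium.

2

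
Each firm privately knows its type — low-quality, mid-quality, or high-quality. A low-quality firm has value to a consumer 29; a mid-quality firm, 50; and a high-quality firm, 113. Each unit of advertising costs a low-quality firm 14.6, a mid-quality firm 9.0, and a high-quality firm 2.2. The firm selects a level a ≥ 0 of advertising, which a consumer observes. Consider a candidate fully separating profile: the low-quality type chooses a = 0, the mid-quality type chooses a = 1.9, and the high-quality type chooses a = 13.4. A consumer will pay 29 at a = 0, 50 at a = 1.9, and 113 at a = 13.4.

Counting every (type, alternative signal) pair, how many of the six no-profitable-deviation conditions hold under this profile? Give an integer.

Mid-quality (own payoff 50 − 9.0×1.9 = 32.9): to a=0 gives 29 → no gain ✓; to a=13.4 gives 113 − 9.0×13.4 = -7.6 → no gain ✓.
High-quality (own payoff 113 − 2.2×13.4 = 83.52): to a=0 gives 29 → no gain ✓; to a=1.9 gives 50 − 2.2×1.9 = 45.82 → no gain ✓.
Low-quality (own payoff 29): to a=1.9 gives 50 − 14.6×1.9 = 22.26 → no gain ✓; to a=13.4 gives 113 − 14.6×13.4 = -82.64 → no gain ✓.
6 of the 6 constraints hold; this profile is a separating equilibrium.

6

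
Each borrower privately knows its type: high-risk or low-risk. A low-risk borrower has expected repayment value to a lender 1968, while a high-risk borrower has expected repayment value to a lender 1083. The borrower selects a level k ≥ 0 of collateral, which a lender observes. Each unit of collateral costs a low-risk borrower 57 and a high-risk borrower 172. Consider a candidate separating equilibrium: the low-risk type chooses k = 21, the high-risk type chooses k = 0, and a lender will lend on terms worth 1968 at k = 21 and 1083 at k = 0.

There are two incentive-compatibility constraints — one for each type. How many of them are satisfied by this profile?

1

High-risk type: stay at 0 → 1083; mimic → 1968 − 172 × 21 = -1644. IC holds (1083 ≥ -1644).
Low-risk type: signal → 1968 − 57 × 21 = 771; deviate to 0 → 1083. IC fails (771 < 1083).
1 of 2 constraints hold, so this profile is not an equilibrium.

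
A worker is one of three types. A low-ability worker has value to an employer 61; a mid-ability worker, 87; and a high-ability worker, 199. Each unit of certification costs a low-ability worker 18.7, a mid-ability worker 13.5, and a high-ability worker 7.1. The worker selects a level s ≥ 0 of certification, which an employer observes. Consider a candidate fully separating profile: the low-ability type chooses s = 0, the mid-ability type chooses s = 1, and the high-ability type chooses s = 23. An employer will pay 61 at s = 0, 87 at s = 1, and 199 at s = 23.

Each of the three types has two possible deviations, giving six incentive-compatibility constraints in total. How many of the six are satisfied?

3

High-ability (own payoff 199 − 7.1×23 = 35.7): to s=0 gives 61 → profitable ✗; to s=1 gives 87 − 7.1×1 = 79.9 → profitable ✗.
Low-ability (own payoff 61): to s=1 gives 87 − 18.7×1 = 68.3 → profitable ✗; to s=23 gives 199 − 18.7×23 = -231.1 → no gain ✓.
Mid-ability (own payoff 87 − 13.5×1 = 73.5): to s=0 gives 61 → no gain ✓; to s=23 gives 199 − 13.5×23 = -111.5 → no gain ✓.
3 of the 6 constraints hold; not an equilibrium.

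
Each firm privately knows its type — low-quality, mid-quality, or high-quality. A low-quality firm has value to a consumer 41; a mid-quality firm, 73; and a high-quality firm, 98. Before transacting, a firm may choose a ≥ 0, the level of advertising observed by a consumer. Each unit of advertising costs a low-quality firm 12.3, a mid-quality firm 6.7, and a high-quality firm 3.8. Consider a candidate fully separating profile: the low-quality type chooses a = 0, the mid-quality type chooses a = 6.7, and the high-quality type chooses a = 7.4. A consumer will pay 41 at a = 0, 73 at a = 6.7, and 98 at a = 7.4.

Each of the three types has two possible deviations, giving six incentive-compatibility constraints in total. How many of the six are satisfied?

Mid-quality (own payoff 73 − 6.7×6.7 = 28.11): to a=0 gives 41 → profitable ✗; to a=7.4 gives 98 − 6.7×7.4 = 48.42 → profitable ✗.
High-quality (own payoff 98 − 3.8×7.4 = 69.88): to a=0 gives 41 → no gain ✓; to a=6.7 gives 73 − 3.8×6.7 = 47.54 → no gain ✓.
Low-quality (own payoff 41): to a=6.7 gives 73 − 12.3×6.7 = -9.41 → no gain ✓; to a=7.4 gives 98 − 12.3×7.4 = 6.98 → no gain ✓.
4 of the 6 constraints hold; not an equilibrium.

4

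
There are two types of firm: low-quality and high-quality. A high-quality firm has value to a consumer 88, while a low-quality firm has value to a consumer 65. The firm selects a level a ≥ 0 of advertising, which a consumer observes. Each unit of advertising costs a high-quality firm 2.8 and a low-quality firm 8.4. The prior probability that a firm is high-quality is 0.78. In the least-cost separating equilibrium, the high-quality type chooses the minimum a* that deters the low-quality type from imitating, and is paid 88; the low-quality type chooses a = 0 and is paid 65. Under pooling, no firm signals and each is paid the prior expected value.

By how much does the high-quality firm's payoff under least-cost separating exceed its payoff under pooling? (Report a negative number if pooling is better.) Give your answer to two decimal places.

Least-cost separating signal: a* solves 65 = 88 − 8.4·a*, so a* = (88 − 65)/8.4 ≈ 2.7381.
High-quality type's separating payoff: 88 − 2.8 × a* = 88 − 2.8 × (88 − 65)/8.4 = 88 − 64.4/8.4 ≈ 80.3333.
Pooling payoff: 0.78 × 88 + 0.22 × 65 = 82.94.
Difference: 80.3333 − 82.94 = -2.6067, i.e. -2.61 to two decimal places.
The high-quality type would prefer the pooling outcome.

-2.61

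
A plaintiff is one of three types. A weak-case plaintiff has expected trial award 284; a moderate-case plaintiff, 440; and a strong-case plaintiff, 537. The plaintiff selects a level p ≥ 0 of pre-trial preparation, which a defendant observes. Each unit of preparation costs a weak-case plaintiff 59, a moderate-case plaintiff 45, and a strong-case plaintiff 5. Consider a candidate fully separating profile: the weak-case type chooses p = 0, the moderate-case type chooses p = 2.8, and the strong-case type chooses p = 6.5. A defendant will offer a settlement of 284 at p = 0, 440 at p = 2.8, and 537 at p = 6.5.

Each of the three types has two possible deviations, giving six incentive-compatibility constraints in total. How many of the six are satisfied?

Weak-case (own payoff 284): to p=2.8 gives 440 − 59×2.8 = 274.8 → no gain ✓; to p=6.5 gives 537 − 59×6.5 = 153.5 → no gain ✓.
Moderate-case (own payoff 440 − 45×2.8 = 314): to p=0 gives 284 → no gain ✓; to p=6.5 gives 537 − 45×6.5 = 244.5 → no gain ✓.
Strong-case (own payoff 537 − 5×6.5 = 504.5): to p=0 gives 284 → no gain ✓; to p=2.8 gives 440 − 5×2.8 = 426 → no gain ✓.
6 of the 6 constraints hold; this profile is a separating equilibrium.

6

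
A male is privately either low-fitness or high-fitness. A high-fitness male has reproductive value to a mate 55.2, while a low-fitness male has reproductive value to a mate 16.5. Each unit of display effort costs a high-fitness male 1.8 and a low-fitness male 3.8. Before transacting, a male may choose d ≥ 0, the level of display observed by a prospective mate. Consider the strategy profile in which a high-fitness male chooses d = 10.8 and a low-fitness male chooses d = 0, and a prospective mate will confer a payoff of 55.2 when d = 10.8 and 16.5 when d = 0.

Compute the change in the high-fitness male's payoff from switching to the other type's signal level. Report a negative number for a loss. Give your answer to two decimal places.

Playing d = 10.8 the high-fitness male receives 55.2 − 1.8 × 10.8 = 35.76.
Deviating to d = 0 yields 16.5 instead.
Gain from deviating: 16.5 − 35.76 = -19.26.
The gain is negative, so the high-fitness type's incentive-compatibility constraint is satisfied.

-19.26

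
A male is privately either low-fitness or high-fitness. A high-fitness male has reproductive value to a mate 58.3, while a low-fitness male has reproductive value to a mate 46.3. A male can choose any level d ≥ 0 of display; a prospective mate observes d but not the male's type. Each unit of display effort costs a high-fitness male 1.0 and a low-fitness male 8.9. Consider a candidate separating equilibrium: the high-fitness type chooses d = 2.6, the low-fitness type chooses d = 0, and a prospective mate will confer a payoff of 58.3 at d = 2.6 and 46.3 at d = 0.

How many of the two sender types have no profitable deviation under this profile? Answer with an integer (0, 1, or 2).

Low-fitness type: stay at 0 → 46.3; mimic → 58.3 − 8.9 × 2.6 = 35.16. IC holds (46.3 ≥ 35.16).
High-fitness type: signal → 58.3 − 1.0 × 2.6 = 55.7; deviate to 0 → 46.3. IC holds (55.7 ≥ 46.3).
2 of 2 constraints hold, so this is a separating equilibrium.

2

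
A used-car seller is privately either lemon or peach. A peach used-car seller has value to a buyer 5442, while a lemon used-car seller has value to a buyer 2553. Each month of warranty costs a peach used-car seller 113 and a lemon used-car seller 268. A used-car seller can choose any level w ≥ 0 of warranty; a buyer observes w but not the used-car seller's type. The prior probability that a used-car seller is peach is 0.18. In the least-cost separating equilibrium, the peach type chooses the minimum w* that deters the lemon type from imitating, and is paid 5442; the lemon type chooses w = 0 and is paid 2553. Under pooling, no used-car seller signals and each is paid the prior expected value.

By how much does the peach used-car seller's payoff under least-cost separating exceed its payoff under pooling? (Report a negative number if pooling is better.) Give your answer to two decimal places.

Least-cost separating signal: w* solves 2553 = 5442 − 268·w*, so w* = (5442 − 2553)/268 ≈ 10.7799.
Peach type's separating payoff: 5442 − 113 × w* = 5442 − 113 × (5442 − 2553)/268 = 5442 − 326457/268 ≈ 4223.8769.
Pooling payoff: 0.18 × 5442 + 0.82 × 2553 = 3073.02.
Difference: 4223.8769 − 3073.02 = 1150.8569, i.e. 1150.86 to two decimal places.
The peach type prefers to separate.

1150.86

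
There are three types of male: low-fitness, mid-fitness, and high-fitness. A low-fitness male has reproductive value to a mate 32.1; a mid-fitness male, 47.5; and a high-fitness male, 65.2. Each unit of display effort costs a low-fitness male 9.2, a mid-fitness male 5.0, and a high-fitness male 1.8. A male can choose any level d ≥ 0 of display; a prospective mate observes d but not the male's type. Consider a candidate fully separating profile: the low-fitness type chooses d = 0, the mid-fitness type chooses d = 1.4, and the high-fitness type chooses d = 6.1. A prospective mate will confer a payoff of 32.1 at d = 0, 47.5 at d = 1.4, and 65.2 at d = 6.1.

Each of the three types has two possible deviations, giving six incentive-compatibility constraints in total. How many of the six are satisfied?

5

Mid-fitness (own payoff 47.5 − 5.0×1.4 = 40.5): to d=0 gives 32.1 → no gain ✓; to d=6.1 gives 65.2 − 5.0×6.1 = 34.7 → no gain ✓.
High-fitness (own payoff 65.2 − 1.8×6.1 = 54.22): to d=0 gives 32.1 → no gain ✓; to d=1.4 gives 47.5 − 1.8×1.4 = 44.98 → no gain ✓.
Low-fitness (own payoff 32.1): to d=1.4 gives 47.5 − 9.2×1.4 = 34.62 → profitable ✗; to d=6.1 gives 65.2 − 9.2×6.1 = 9.08 → no gain ✓.
5 of the 6 constraints hold; not an equilibrium.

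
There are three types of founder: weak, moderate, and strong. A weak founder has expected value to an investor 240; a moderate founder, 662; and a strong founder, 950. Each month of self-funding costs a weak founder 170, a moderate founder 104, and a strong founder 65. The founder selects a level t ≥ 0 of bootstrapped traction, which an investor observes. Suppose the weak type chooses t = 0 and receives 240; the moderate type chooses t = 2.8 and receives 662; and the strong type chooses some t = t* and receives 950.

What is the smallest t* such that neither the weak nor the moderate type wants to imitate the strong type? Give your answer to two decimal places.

Moderate type (on-path payoff 662 − 104×2.8 = 370.8) won't mimic when 370.8 ≥ 950 − 104·t*, i.e. t* ≥ 5.57.
Weak type (on-path payoff 240) won't mimic when 240 ≥ 950 − 170·t*, i.e. t* ≥ 4.18.
Both must hold, so t* = max(4.18, 5.57) = 5.57. The moderate type's constraint binds.

5.57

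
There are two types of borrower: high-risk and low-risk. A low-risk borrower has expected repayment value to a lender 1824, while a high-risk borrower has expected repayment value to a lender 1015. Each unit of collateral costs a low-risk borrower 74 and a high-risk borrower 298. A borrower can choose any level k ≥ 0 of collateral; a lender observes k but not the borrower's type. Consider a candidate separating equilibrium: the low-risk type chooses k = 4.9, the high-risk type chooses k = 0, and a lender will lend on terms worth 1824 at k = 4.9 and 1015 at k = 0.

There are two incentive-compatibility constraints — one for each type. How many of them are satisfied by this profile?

2

High-risk type: stay at 0 → 1015; mimic → 1824 − 298 × 4.9 = 363.8. IC holds (1015 ≥ 363.8).
Low-risk type: signal → 1824 − 74 × 4.9 = 1461.4; deviate to 0 → 1015. IC holds (1461.4 ≥ 1015).
2 of 2 constraints hold, so this is a separating equilibrium.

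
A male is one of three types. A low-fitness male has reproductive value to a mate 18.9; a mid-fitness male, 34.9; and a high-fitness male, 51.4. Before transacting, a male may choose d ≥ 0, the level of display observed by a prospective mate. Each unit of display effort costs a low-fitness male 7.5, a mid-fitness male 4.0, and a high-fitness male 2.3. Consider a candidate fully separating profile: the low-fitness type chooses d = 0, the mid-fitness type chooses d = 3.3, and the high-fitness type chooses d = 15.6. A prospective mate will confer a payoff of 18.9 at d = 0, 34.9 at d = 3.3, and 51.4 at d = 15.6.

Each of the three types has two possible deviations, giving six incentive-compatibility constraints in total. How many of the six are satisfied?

Low-fitness (own payoff 18.9): to d=3.3 gives 34.9 − 7.5×3.3 = 10.15 → no gain ✓; to d=15.6 gives 51.4 − 7.5×15.6 = -65.6 → no gain ✓.
Mid-fitness (own payoff 34.9 − 4.0×3.3 = 21.7): to d=0 gives 18.9 → no gain ✓; to d=15.6 gives 51.4 − 4.0×15.6 = -11 → no gain ✓.
High-fitness (own payoff 51.4 − 2.3×15.6 = 15.52): to d=0 gives 18.9 → profitable ✗; to d=3.3 gives 34.9 − 2.3×3.3 = 27.31 → profitable ✗.
4 of the 6 constraints hold; not an equilibrium.

4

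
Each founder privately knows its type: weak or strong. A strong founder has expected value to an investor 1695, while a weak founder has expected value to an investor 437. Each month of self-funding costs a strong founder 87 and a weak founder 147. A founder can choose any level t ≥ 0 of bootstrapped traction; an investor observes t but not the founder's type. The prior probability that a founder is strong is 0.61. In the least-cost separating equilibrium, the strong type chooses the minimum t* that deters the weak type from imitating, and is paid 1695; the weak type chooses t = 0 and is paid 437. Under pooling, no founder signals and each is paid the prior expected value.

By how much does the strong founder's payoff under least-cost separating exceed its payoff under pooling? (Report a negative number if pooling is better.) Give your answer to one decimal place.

Least-cost separating signal: t* solves 437 = 1695 − 147·t*, so t* = (1695 − 437)/147 ≈ 8.5578.
Strong type's separating payoff: 1695 − 87 × t* = 1695 − 87 × (1695 − 437)/147 = 1695 − 109446/147 ≈ 950.469.
Pooling payoff: 0.61 × 1695 + 0.39 × 437 = 1204.38.
Difference: 950.469 − 1204.38 = -253.911, i.e. -253.9 to one decimal place.
The strong type would prefer the pooling outcome.

-253.9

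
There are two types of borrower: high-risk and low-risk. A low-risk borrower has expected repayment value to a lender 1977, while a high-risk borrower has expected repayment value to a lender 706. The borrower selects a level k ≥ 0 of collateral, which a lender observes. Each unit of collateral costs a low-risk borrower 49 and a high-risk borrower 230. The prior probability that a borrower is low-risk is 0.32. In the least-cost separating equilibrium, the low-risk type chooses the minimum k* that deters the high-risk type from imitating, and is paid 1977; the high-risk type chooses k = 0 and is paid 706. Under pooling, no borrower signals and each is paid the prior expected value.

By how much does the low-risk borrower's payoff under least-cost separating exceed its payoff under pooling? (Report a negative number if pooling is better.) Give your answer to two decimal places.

Least-cost separating signal: k* solves 706 = 1977 − 230·k*, so k* = (1977 − 706)/230 ≈ 5.5261.
Low-risk type's separating payoff: 1977 − 49 × k* = 1977 − 49 × (1977 − 706)/230 = 1977 − 62279/230 ≈ 1706.2217.
Pooling payoff: 0.32 × 1977 + 0.68 × 706 = 1112.72.
Difference: 1706.2217 − 1112.72 = 593.5017, i.e. 593.50 to two decimal places.
The low-risk type prefers to separate.

593.50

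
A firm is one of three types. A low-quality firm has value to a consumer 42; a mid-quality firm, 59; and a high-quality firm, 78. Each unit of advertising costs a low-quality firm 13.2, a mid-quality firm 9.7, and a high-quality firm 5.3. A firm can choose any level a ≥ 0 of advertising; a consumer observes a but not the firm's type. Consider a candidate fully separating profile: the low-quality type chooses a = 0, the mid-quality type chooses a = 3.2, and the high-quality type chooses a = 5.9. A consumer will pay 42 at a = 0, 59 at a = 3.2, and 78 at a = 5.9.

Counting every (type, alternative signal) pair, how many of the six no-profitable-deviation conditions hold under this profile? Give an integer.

5

Mid-quality (own payoff 59 − 9.7×3.2 = 27.96): to a=0 gives 42 → profitable ✗; to a=5.9 gives 78 − 9.7×5.9 = 20.77 → no gain ✓.
Low-quality (own payoff 42): to a=3.2 gives 59 − 13.2×3.2 = 16.76 → no gain ✓; to a=5.9 gives 78 − 13.2×5.9 = 0.12 → no gain ✓.
High-quality (own payoff 78 − 5.3×5.9 = 46.73): to a=0 gives 42 → no gain ✓; to a=3.2 gives 59 − 5.3×3.2 = 42.04 → no gain ✓.
5 of the 6 constraints hold; not an equilibrium.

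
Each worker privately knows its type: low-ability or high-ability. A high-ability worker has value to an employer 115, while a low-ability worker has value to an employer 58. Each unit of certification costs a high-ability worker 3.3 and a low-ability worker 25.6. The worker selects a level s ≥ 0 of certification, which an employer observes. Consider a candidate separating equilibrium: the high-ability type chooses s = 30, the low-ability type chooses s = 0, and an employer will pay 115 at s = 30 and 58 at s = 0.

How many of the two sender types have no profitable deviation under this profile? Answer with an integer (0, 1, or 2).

1

High-ability type: signal → 115 − 3.3 × 30 = 16; deviate to 0 → 58. IC fails (16 < 58).
Low-ability type: stay at 0 → 58; mimic → 115 − 25.6 × 30 = -653. IC holds (58 ≥ -653).
1 of 2 constraints hold, so this profile is not an equilibrium.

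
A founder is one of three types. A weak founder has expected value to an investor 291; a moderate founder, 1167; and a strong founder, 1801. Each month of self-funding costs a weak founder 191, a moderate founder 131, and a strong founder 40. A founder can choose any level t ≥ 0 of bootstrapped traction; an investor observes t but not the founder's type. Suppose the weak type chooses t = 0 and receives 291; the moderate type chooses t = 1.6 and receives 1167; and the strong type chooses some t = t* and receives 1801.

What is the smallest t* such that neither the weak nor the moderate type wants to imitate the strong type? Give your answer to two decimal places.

7.91

Weak type (on-path payoff 291) won't mimic when 291 ≥ 1801 − 191·t*, i.e. t* ≥ 7.91.
Moderate type (on-path payoff 1167 − 131×1.6 = 957.4) won't mimic when 957.4 ≥ 1801 − 131·t*, i.e. t* ≥ 6.44.
Both must hold, so t* = max(7.91, 6.44) = 7.91. The weak type's constraint binds.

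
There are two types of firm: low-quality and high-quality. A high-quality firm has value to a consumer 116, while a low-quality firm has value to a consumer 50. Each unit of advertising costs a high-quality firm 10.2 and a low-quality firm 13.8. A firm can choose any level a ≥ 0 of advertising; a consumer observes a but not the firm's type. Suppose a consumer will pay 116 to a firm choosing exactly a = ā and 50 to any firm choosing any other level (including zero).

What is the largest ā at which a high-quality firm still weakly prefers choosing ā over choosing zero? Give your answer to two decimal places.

6.47

Choosing ā yields the high-quality type 116 − 10.2·ā; choosing zero yields 50.
The high-quality type is indifferent at 116 − 10.2·ā = 50, i.e. ā = (116 − 50) / 10.2 ≈ 6.47.
For any ā above 6.47 the high-quality type would rather pool at zero, so separation collapses.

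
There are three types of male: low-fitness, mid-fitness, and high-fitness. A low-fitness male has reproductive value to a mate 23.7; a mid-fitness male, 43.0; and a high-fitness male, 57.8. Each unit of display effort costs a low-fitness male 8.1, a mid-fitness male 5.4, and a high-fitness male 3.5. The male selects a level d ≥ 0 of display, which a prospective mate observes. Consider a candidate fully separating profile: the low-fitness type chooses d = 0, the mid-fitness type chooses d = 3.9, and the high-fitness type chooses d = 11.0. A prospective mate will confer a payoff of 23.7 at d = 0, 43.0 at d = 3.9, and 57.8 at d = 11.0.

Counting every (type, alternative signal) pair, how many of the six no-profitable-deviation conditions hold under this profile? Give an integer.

High-fitness (own payoff 57.8 − 3.5×11.0 = 19.3): to d=0 gives 23.7 → profitable ✗; to d=3.9 gives 43.0 − 3.5×3.9 = 29.35 → profitable ✗.
Low-fitness (own payoff 23.7): to d=3.9 gives 43.0 − 8.1×3.9 = 11.41 → no gain ✓; to d=11.0 gives 57.8 − 8.1×11.0 = -31.3 → no gain ✓.
Mid-fitness (own payoff 43.0 − 5.4×3.9 = 21.94): to d=0 gives 23.7 → profitable ✗; to d=11.0 gives 57.8 − 5.4×11.0 = -1.6 → no gain ✓.
3 of the 6 constraints hold; not an equilibrium.

3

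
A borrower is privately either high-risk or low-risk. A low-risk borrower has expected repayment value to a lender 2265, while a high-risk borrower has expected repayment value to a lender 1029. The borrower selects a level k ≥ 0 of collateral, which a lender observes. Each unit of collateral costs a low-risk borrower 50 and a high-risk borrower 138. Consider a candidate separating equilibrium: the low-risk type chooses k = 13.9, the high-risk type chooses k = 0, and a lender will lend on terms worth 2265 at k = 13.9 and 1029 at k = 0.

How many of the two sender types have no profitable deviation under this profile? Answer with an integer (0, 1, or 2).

High-risk type: stay at 0 → 1029; mimic → 2265 − 138 × 13.9 = 346.8. IC holds (1029 ≥ 346.8).
Low-risk type: signal → 2265 − 50 × 13.9 = 1570; deviate to 0 → 1029. IC holds (1570 ≥ 1029).
2 of 2 constraints hold, so this is a separating equilibrium.

2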